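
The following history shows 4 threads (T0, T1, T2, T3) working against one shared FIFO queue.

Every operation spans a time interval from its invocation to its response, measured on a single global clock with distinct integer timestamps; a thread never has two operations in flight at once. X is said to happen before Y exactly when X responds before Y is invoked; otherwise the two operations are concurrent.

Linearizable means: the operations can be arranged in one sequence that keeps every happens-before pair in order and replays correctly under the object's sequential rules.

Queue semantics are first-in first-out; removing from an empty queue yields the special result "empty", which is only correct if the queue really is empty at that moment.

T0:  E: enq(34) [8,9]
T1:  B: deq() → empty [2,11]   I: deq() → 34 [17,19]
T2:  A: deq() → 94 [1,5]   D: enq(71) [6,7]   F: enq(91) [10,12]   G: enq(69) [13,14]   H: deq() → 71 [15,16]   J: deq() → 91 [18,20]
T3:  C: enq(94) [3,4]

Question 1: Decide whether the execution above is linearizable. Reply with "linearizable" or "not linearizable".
linearizable

witness order: B, C, A, D, E, F, G, H, I, J
1. B deq() → empty, leaving queue <>
2. C enq(94), leaving queue <94>
3. A deq() → 94, leaving queue <>
4. D enq(71), leaving queue <71>
5. E enq(34), leaving queue <71,34>
6. F enq(91), leaving queue <71,34,91>
7. G enq(69), leaving queue <71,34,91,69>
8. H deq() → 71, leaving queue <34,91,69>
9. I deq() → 34, leaving queue <91,69>
10. J deq() → 91, leaving queue <69>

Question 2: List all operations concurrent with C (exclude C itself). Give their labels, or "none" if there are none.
A, B

C spans [3,4]; an op avoiding the whole window 3..4 is ordered, any other is concurrent
A [1,5]: concurrent
B [2,11]: concurrent
D [6,7]: after
E [8,9]: after
F [10,12]: after
G [13,14]: after
H [15,16]: after
I [17,19]: after
J [18,20]: after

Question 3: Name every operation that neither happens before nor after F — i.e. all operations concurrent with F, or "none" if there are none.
B

overlap test against F [10,12]: concurrent iff the interval meets 10..12
A [1,5]: before
B [2,11]: concurrent
C [3,4]: before
D [6,7]: before
E [8,9]: before
G [13,14]: after
H [15,16]: after
I [17,19]: after
J [18,20]: after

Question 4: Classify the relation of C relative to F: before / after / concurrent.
before

C spans [3,4], F spans [10,12]
resp(C)=4 < inv(F)=10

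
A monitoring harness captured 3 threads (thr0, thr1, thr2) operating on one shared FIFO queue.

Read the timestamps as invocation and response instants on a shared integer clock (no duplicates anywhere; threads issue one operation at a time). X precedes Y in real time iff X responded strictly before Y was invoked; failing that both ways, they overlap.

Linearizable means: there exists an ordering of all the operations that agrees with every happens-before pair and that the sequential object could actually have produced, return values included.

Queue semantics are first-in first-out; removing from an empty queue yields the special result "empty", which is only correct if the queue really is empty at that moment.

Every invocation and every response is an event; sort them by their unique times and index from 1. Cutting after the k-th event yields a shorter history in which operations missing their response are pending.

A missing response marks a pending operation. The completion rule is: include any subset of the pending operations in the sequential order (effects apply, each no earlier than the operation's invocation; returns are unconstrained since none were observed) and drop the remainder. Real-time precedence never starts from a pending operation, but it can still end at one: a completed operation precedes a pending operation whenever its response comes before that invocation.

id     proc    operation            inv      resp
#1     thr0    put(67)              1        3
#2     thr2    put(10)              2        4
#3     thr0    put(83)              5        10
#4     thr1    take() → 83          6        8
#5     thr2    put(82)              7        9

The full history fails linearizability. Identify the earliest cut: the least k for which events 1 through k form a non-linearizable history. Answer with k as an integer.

a valid linearization of events 1..7 exists, for instance #1, #2:
step 1: #1 put(67) — queue <67>
step 2: #2 put(10) — queue <67,10>
adding event 8 (#4 responds at 8) leaves no legal real-time order
including or dropping the 2 pending operations (#3, #5) in any combination fails
for example #1, #2, #4 (pending dropped) fails at step 3: #4 take() → 83 is not legal there
for example #2, #1, #4 (pending dropped) fails at step 3: #4 take() → 83 is not legal there

8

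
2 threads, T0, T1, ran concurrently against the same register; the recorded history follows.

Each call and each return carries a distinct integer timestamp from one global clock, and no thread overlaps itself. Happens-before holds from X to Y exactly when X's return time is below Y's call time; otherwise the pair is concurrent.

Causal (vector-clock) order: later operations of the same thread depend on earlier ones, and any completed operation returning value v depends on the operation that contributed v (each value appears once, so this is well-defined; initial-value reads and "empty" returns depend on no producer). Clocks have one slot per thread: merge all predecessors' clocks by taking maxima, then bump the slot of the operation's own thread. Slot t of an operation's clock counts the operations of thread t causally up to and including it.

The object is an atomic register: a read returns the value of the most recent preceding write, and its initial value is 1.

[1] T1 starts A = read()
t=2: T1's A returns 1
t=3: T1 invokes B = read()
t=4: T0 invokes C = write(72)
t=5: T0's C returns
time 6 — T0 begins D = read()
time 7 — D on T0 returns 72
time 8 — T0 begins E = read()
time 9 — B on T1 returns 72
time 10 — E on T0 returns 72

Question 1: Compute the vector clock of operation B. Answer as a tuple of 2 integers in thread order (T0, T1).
(1, 2)

A, invoked 1, has no incoming edges; only T1's bump applies → (0, 1)
C, invoked 4, has no incoming edges; only T0's bump applies → (1, 0)
merge at D (invoked 6): VC(C)=(1, 0), own-thread bump on T0 → (2, 0)
merge at B (invoked 3): VC(A)=(0, 1), VC(C)=(1, 0), own-thread bump on T1 → (1, 2)
merge at E (invoked 8): VC(C)=(1, 0), VC(D)=(2, 0), own-thread bump on T0 → (3, 0)
target: VC(B) = (1, 2)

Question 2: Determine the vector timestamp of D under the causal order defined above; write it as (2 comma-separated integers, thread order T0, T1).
(2, 0)

invoked at 1, A has no predecessors; its own T1 bump gives (0, 1)
invoked at 4, C has no predecessors; its own T0 bump gives (1, 0)
VC(D, invoked at 6): max of VC(C)=(1, 0), then +1 on thread T0 → (2, 0)
VC(B, invoked at 3): max of VC(A)=(0, 1), VC(C)=(1, 0), then +1 on thread T1 → (1, 2)
VC(E, invoked at 8): max of VC(C)=(1, 0), VC(D)=(2, 0), then +1 on thread T0 → (3, 0)
target: VC(D) = (2, 0)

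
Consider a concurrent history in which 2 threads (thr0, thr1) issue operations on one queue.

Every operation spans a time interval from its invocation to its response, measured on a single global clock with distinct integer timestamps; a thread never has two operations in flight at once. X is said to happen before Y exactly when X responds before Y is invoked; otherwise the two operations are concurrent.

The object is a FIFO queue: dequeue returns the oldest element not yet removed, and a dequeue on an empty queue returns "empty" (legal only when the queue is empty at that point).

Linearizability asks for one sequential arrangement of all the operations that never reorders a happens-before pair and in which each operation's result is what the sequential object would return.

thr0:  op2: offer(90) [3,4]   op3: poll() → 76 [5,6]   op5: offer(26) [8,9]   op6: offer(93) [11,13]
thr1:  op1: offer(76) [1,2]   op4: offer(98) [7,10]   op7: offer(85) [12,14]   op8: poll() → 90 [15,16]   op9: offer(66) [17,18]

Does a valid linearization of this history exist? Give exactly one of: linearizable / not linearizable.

linearizable

a witness: op1, op2, op3, op4, op5, op6, op7, op8, op9
1. op1 offer(76), leaving queue <76>
2. op2 offer(90), leaving queue <76,90>
3. op3 poll() → 76, leaving queue <90>
4. op4 offer(98), leaving queue <90,98>
5. op5 offer(26), leaving queue <90,98,26>
6. op6 offer(93), leaving queue <90,98,26,93>
7. op7 offer(85), leaving queue <90,98,26,93,85>
8. op8 poll() → 90, leaving queue <98,26,93,85>
9. op9 offer(66), leaving queue <98,26,93,85,66>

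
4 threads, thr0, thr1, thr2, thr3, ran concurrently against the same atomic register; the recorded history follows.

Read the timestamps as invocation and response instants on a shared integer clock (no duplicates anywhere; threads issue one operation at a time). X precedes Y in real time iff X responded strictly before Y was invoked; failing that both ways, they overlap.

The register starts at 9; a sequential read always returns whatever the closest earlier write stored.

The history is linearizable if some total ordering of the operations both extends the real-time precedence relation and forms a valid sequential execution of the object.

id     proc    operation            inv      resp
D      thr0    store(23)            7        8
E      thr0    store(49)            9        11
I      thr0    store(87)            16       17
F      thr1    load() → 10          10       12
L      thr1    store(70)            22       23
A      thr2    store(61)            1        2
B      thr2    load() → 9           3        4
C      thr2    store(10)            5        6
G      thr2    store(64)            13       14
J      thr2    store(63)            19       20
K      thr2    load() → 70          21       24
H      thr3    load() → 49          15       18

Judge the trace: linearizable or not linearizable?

the violation lands at event 4, B's response at time 4: events 1..3 linearize, events 1..4 do not
exactly one order of the 2 completed ops respects real time; the atomic register replay fails
sample order A, B stalls at step 2 — B load() → 9 has no legal effect

not linearizable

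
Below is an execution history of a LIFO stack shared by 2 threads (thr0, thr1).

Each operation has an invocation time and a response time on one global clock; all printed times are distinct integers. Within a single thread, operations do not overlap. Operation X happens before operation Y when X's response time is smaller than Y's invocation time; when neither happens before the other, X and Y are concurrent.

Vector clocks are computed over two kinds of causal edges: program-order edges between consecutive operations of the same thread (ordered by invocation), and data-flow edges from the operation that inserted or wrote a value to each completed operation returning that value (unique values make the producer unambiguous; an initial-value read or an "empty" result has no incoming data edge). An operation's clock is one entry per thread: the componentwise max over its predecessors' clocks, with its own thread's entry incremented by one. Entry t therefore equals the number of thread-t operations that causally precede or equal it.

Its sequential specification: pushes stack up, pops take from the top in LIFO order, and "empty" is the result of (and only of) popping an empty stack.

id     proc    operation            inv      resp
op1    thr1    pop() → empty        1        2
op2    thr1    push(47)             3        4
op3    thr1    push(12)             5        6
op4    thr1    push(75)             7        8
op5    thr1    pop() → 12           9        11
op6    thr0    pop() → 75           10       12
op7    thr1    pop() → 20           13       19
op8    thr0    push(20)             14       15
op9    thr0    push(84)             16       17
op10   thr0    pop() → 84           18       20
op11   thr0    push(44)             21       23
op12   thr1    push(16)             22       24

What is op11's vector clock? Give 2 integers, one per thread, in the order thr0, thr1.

(5, 4)

op1 (invocation 1): nothing precedes it; thr1's component alone gives (0, 1)
op2 (invocation 3): componentwise max over VC(op1)=(0, 1), +1 at thr1, giving (0, 2)
op3 (invocation 5): componentwise max over VC(op2)=(0, 2), +1 at thr1, giving (0, 3)
op4 (invocation 7): componentwise max over VC(op3)=(0, 3), +1 at thr1, giving (0, 4)
op5 (invocation 9): componentwise max over VC(op3)=(0, 3), VC(op4)=(0, 4), +1 at thr1, giving (0, 5)
op6 (invocation 10): componentwise max over VC(op4)=(0, 4), +1 at thr0, giving (1, 4)
op8 (invocation 14): componentwise max over VC(op6)=(1, 4), +1 at thr0, giving (2, 4)
op9 (invocation 16): componentwise max over VC(op8)=(2, 4), +1 at thr0, giving (3, 4)
op7 (invocation 13): componentwise max over VC(op5)=(0, 5), VC(op8)=(2, 4), +1 at thr1, giving (2, 6)
op10 (invocation 18): componentwise max over VC(op9)=(3, 4), +1 at thr0, giving (4, 4)
op12 (invocation 22): componentwise max over VC(op7)=(2, 6), +1 at thr1, giving (2, 7)
op11 (invocation 21): componentwise max over VC(op10)=(4, 4), +1 at thr0, giving (5, 4)
target: VC(op11) = (5, 4)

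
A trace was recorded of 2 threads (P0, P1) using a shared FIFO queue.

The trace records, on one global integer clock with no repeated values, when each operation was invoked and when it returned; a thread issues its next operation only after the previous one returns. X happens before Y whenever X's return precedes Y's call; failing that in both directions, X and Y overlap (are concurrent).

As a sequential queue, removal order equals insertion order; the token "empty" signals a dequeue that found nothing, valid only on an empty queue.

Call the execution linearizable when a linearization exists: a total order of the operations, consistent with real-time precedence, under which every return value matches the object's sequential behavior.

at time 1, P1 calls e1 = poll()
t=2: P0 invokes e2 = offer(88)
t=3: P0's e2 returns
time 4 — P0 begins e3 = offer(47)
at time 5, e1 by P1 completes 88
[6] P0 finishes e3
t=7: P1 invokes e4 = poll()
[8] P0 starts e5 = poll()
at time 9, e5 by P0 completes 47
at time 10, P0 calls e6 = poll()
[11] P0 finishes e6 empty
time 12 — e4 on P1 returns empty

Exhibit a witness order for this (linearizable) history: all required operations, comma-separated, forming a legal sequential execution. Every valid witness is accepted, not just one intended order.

1. e2 offer(88), leaving queue <88>
2. e1 poll() → 88, leaving queue <>
3. e3 offer(47), leaving queue <47>
4. e5 poll() → 47, leaving queue <>
5. e4 poll() → empty, leaving queue <>
6. e6 poll() → empty, leaving queue <>

e2, e1, e3, e5, e4, e6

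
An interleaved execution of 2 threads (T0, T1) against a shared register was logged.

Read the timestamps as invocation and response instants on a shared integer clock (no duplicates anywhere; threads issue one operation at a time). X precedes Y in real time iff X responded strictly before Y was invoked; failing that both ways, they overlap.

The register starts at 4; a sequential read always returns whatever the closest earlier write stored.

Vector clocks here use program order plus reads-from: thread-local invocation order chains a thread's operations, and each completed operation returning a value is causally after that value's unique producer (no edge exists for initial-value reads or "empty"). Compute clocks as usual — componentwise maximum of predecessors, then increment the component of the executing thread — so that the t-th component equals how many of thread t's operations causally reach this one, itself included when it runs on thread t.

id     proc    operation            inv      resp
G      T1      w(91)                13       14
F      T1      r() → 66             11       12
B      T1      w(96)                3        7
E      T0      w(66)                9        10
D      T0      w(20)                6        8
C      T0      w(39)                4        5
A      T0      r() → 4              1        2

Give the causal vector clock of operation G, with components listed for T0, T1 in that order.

(4, 3)

invoked at 3, B has no predecessors; its own T1 bump gives (0, 1)
invoked at 1, A has no predecessors; its own T0 bump gives (1, 0)
C (invocation 4): componentwise max over VC(A)=(1, 0), +1 at T0, giving (2, 0)
D (invocation 6): componentwise max over VC(C)=(2, 0), +1 at T0, giving (3, 0)
E (invocation 9): componentwise max over VC(D)=(3, 0), +1 at T0, giving (4, 0)
F (invocation 11): componentwise max over VC(B)=(0, 1), VC(E)=(4, 0), +1 at T1, giving (4, 2)
G (invocation 13): componentwise max over VC(F)=(4, 2), +1 at T1, giving (4, 3)
target: VC(G) = (4, 3)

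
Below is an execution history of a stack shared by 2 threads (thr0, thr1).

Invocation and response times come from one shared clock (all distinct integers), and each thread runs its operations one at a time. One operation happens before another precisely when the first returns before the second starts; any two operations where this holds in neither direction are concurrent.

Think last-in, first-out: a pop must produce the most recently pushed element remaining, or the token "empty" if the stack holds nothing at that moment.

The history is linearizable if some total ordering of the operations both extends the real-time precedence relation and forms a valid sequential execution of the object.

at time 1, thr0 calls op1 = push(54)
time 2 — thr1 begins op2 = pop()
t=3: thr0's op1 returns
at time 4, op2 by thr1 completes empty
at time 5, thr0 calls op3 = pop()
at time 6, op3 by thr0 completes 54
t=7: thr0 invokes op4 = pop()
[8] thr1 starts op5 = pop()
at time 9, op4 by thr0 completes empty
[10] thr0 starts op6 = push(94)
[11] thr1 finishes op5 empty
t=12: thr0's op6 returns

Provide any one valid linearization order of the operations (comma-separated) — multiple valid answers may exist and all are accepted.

step 1: op2 pop() → empty — stack <>
step 2: op1 push(54) — stack <54>
step 3: op3 pop() → 54 — stack <>
step 4: op4 pop() → empty — stack <>
step 5: op5 pop() → empty — stack <>
step 6: op6 push(94) — stack <94>

op2, op1, op3, op4, op5, op6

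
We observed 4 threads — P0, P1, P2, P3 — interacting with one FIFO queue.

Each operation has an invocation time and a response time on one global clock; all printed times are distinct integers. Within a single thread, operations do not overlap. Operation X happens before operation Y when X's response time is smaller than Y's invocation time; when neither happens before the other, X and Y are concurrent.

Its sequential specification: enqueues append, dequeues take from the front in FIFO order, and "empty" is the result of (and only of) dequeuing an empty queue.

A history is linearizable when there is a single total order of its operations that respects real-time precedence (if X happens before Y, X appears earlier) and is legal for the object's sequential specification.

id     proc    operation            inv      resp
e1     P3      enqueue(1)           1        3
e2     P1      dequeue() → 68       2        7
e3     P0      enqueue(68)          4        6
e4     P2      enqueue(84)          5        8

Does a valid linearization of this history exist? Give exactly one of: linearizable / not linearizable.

not linearizable

cut after 6 events: linearizable; cut after 7 events (e2 responds, time 7): not linearizable
3 completed operations, 3 real-time-consistent orders — every FIFO queue replay fails
no completion choice of the 1 pending operation (e4) rescues it — every subset was tried
one such order, e1, e2, e3 (pending dropped), breaks at step 2 where e2 dequeue() → 68 is illegal
one such order, e1, e3, e2 (pending dropped), breaks at step 3 where e2 dequeue() → 68 is illegal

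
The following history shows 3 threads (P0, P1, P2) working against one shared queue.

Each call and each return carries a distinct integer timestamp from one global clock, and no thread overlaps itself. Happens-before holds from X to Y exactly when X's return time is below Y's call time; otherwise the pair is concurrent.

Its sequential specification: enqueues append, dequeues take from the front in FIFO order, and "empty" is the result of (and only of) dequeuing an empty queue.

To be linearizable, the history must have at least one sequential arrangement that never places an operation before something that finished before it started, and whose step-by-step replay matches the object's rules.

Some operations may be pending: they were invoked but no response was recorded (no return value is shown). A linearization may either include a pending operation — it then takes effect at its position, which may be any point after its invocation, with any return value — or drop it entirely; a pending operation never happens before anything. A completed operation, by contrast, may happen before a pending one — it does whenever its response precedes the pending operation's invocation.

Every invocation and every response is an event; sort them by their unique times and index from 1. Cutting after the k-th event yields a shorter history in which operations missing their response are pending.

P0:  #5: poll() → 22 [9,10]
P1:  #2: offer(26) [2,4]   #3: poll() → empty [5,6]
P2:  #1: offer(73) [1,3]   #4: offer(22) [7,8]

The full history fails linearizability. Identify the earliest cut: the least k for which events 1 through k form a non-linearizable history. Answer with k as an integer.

one valid order for events 1..5 is #1, #2:
step 1: #1 offer(73) — queue <73>
step 2: #2 offer(26) — queue <73,26>
adding event 6 (#3 responds at 6) leaves no legal real-time order
e.g. #1, #2, #3: illegal at step 3, since #3 poll() → empty cannot apply there
e.g. #2, #1, #3: illegal at step 3, since #3 poll() → empty cannot apply there

6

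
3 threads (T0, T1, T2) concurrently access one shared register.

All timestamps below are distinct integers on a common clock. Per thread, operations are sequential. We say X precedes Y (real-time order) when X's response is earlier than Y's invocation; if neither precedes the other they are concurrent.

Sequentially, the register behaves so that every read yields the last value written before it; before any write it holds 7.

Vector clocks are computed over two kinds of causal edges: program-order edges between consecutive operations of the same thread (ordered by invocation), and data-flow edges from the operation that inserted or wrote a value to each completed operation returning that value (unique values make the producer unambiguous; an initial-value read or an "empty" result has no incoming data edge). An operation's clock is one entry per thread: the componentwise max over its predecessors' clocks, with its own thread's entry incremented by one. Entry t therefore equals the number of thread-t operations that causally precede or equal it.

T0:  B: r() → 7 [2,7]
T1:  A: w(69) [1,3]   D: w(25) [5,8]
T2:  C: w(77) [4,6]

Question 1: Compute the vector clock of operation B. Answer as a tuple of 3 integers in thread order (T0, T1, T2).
Answer: (1, 0, 0)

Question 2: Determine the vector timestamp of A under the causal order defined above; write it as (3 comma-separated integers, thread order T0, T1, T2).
Answer: (0, 1, 0)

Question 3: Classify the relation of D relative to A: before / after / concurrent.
Answer: after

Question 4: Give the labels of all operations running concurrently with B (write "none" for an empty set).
Answer: A, C, D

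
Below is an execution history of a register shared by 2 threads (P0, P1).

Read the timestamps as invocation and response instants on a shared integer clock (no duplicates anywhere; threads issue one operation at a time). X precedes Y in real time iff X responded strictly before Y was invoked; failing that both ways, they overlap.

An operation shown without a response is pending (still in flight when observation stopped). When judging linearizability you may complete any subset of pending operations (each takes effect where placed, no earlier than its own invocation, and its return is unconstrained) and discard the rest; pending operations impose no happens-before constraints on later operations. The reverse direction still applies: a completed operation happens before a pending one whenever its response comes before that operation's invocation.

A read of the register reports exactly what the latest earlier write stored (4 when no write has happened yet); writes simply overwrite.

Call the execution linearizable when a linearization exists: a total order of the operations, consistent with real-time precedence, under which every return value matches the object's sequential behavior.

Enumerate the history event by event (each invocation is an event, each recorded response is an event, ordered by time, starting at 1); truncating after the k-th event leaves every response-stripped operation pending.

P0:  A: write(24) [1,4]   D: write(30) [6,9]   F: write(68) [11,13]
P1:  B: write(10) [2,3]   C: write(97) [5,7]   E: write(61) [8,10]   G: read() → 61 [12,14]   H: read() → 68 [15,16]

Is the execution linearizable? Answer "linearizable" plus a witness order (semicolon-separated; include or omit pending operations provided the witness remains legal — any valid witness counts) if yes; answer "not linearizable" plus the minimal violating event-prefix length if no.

linearizable — witness: A; B; C; D; E; G; F; H

after step 1 (A write(24)): value 24
after step 2 (B write(10)): value 10
after step 3 (C write(97)): value 97
after step 4 (D write(30)): value 30
after step 5 (E write(61)): value 61
after step 6 (G read() → 61): value 61
after step 7 (F write(68)): value 68
after step 8 (H read() → 68): value 68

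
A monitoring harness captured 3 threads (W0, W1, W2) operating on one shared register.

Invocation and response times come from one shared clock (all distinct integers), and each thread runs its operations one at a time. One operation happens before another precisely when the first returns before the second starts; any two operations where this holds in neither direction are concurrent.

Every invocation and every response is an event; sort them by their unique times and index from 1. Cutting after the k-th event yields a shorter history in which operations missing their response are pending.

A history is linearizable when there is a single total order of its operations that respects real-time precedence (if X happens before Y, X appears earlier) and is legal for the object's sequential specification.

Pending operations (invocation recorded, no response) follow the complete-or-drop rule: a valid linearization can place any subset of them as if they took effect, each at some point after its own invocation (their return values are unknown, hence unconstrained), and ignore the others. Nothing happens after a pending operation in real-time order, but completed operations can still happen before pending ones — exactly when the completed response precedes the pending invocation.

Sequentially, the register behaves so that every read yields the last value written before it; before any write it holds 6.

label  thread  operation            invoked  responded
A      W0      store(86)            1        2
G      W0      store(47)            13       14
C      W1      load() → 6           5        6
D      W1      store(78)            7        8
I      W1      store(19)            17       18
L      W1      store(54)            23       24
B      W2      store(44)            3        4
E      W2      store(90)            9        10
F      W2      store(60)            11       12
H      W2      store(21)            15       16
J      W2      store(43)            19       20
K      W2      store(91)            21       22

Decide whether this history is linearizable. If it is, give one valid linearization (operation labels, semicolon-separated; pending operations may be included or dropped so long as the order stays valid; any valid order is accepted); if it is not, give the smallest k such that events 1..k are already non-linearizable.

not linearizable — minimal violating prefix: 6 events

already the first 6 events (up to C's response at time 6) admit no linearization; the first 5 still do
exactly one order of the 3 completed ops respects real time; the register replay fails
sample order A, B, C stalls at step 3 — C load() → 6 has no legal effect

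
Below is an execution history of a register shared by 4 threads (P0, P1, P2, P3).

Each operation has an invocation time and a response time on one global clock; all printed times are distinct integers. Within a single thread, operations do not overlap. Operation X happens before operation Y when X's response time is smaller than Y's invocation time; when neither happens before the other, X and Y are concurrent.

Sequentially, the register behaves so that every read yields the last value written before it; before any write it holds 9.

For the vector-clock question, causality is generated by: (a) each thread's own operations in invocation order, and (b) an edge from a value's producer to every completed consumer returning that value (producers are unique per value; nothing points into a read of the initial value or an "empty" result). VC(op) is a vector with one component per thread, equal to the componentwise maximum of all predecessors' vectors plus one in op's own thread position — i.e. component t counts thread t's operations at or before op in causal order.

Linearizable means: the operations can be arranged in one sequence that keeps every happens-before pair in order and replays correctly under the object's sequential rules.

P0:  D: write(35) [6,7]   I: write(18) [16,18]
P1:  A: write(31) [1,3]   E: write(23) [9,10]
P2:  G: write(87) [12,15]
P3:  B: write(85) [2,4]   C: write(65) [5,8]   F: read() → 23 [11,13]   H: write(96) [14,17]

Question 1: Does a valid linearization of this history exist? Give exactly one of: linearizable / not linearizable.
linearizable

witness order: A, B, C, D, E, F, G, H, I
1. A write(31), leaving value 31
2. B write(85), leaving value 85
3. C write(65), leaving value 65
4. D write(35), leaving value 35
5. E write(23), leaving value 23
6. F read() → 23, leaving value 23
7. G write(87), leaving value 87
8. H write(96), leaving value 96
9. I write(18), leaving value 18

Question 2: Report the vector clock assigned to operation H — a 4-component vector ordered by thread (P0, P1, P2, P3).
(0, 2, 0, 4)

invoked at 2, B has no predecessors; its own P3 bump gives (0, 0, 0, 1)
invoked at 12, G has no predecessors; its own P2 bump gives (0, 0, 1, 0)
invoked at 1, A has no predecessors; its own P1 bump gives (0, 1, 0, 0)
invoked at 6, D has no predecessors; its own P0 bump gives (1, 0, 0, 0)
merge at C (invoked 5): VC(B)=(0, 0, 0, 1), own-thread bump on P3 → (0, 0, 0, 2)
merge at E (invoked 9): VC(A)=(0, 1, 0, 0), own-thread bump on P1 → (0, 2, 0, 0)
merge at I (invoked 16): VC(D)=(1, 0, 0, 0), own-thread bump on P0 → (2, 0, 0, 0)
merge at F (invoked 11): VC(C)=(0, 0, 0, 2), VC(E)=(0, 2, 0, 0), own-thread bump on P3 → (0, 2, 0, 3)
merge at H (invoked 14): VC(F)=(0, 2, 0, 3), own-thread bump on P3 → (0, 2, 0, 4)
target: VC(H) = (0, 2, 0, 4)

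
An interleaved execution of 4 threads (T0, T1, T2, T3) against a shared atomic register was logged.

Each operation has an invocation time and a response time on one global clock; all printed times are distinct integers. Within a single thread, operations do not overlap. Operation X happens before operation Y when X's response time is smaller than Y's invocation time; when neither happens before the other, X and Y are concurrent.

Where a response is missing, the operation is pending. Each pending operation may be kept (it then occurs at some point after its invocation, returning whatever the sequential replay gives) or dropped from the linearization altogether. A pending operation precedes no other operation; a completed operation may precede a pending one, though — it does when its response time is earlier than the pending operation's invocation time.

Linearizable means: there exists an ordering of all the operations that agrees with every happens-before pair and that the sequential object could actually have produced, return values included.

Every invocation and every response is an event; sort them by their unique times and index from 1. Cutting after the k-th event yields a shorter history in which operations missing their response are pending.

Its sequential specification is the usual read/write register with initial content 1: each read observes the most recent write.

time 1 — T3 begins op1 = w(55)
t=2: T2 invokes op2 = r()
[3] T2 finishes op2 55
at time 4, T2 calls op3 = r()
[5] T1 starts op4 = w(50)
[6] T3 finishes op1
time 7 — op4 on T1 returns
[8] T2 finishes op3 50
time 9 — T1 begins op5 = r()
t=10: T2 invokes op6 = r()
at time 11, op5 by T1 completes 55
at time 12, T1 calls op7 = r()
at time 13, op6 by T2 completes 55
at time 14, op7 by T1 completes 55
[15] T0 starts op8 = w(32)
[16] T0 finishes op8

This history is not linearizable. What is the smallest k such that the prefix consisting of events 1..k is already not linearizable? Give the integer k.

11

events 1..10 are still linearizable — one witness is op1, op2, op4, op3:
step 1: op1 w(55) — value 55
step 2: op2 r() → 55 — value 55
step 3: op4 w(50) — value 50
step 4: op3 r() → 50 — value 50
adding event 11 (op5 responds at 11) leaves no legal real-time order
no escape via the 1 pending operation (op6): every completion choice fails
sample order op1, op2, op3, op4, op5 (pending dropped) stalls at step 3 — op3 r() → 50 has no legal effect
sample order op1, op2, op4, op3, op5 (pending dropped) stalls at step 5 — op5 r() → 55 has no legal effect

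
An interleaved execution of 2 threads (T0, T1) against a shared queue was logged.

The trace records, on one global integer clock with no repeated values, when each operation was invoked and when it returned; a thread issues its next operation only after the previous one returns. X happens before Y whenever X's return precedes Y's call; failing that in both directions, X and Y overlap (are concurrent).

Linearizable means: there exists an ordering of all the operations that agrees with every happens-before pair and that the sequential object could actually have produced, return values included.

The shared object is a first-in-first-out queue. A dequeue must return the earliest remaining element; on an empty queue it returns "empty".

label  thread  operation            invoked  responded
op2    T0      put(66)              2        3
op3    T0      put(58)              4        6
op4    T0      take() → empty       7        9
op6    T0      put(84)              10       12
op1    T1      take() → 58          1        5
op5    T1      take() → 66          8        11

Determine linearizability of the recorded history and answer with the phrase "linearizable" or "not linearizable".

prefix check: 1..4 passes, 1..5 fails once op1's time-5 response joins
every one of the 2 real-time-consistent orders over 2 completed queue ops fails the sequential spec
include/drop combinations of the 1 pending operation (op3) were all tried; none helps
one such order, op1, op2 (pending dropped), breaks at step 1 where op1 take() → 58 is illegal
one such order, op2, op1 (pending dropped), breaks at step 2 where op1 take() → 58 is illegal

not linearizable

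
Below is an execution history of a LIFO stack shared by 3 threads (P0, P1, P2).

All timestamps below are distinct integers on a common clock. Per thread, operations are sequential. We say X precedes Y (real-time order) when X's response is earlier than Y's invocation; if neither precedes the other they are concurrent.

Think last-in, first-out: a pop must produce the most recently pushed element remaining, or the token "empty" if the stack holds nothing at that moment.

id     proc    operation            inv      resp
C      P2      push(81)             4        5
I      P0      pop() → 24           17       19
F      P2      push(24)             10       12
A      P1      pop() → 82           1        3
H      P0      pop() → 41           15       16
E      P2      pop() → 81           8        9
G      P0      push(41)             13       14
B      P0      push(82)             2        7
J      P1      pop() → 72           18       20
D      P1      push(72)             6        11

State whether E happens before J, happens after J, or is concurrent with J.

before

E spans [8,9], J spans [18,20]
resp(E)=9 < inv(J)=18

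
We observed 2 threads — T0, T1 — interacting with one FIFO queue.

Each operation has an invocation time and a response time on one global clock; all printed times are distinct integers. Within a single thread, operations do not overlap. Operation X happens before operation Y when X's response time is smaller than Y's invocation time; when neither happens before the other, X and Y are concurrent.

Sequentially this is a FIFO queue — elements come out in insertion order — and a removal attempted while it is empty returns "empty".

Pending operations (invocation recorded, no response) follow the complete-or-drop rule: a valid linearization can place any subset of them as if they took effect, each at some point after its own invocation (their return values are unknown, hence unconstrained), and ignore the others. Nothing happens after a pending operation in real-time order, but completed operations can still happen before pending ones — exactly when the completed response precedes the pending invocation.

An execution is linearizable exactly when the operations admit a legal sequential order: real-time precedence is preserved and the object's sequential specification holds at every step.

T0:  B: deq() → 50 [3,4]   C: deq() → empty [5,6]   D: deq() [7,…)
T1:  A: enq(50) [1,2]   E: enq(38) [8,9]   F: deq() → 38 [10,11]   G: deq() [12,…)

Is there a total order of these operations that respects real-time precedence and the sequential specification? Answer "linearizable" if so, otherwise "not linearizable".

linearizable

one valid linearization: A, B, C, D, E, F
step 1: A enq(50) — queue <50>
step 2: B deq() → 50 — queue <>
step 3: C deq() → empty — queue <>
step 4: D deq() (pending, included) — queue <>
step 5: E enq(38) — queue <38>
step 6: F deq() → 38 — queue <>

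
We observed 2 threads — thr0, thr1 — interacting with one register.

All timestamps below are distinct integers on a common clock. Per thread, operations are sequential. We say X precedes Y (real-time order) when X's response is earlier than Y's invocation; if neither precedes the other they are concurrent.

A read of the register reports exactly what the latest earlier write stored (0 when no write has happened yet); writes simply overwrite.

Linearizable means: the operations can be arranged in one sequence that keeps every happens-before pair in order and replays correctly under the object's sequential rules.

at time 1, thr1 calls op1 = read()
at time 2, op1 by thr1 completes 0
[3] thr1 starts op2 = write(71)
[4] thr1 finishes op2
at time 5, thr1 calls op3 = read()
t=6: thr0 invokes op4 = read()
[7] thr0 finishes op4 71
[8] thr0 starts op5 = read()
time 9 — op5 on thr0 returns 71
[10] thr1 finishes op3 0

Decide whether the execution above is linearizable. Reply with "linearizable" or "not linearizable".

already the first 10 events (up to op3's response at time 10) admit no linearization; the first 9 still do
the 5 completed operations admit 3 real-time orders; each fails the register replay
e.g. op1, op2, op3, op4, op5: illegal at step 3, since op3 read() → 0 cannot apply there
e.g. op1, op2, op4, op3, op5: illegal at step 4, since op3 read() → 0 cannot apply there

not linearizable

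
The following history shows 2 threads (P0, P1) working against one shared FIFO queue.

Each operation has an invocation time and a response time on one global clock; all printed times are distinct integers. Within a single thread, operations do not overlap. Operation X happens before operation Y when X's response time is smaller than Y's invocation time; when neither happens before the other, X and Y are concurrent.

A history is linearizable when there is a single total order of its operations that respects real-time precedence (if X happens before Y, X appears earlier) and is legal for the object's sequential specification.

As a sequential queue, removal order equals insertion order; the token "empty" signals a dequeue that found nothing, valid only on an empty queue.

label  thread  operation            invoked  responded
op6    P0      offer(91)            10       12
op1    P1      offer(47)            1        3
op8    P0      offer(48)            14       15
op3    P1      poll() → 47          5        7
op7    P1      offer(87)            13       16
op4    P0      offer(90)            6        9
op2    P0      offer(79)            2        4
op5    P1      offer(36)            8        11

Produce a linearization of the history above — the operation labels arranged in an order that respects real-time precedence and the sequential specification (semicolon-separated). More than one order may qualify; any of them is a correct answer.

op1; op2; op3; op4; op5; op6; op7; op8

1. op1 offer(47), leaving queue <47>
2. op2 offer(79), leaving queue <47,79>
3. op3 poll() → 47, leaving queue <79>
4. op4 offer(90), leaving queue <79,90>
5. op5 offer(36), leaving queue <79,90,36>
6. op6 offer(91), leaving queue <79,90,36,91>
7. op7 offer(87), leaving queue <79,90,36,91,87>
8. op8 offer(48), leaving queue <79,90,36,91,87,48>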